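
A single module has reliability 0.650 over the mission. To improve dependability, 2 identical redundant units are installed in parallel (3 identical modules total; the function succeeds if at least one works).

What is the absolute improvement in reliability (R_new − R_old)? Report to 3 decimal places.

R_before = 0.650
R_after = 1 − (1 − 0.650)^3 = 0.957
ΔR = 0.957 − 0.650 = 0.307

0.307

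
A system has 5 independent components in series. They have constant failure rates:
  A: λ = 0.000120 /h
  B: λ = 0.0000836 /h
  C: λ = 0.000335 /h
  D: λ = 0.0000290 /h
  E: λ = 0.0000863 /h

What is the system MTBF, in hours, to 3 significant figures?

1530

Series of exponential components: λ_sys = Σ λ_i
λ_sys = 0.000120 + 0.0000836 + 0.000335 + 0.0000290 + 0.0000863 = 6.5390e-04 /h
MTBF = 1 / λ_sys = 1530 h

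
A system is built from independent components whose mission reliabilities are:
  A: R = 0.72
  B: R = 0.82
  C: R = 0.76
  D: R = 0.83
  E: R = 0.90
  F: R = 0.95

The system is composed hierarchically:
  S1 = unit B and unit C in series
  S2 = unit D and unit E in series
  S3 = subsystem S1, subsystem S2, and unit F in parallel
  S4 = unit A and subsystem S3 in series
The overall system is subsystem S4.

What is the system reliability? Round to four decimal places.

Series (B and C): 0.820000 × 0.760000 = 0.623200
Series (D and E): 0.830000 × 0.900000 = 0.747000
Parallel ([0.623200], [0.747000], and F): 1 − (1 − 0.623200)(1 − 0.747000)(1 − 0.950000) = 0.995233
Series (A and [0.995233]): 0.720000 × 0.995233 = 0.7166

0.7166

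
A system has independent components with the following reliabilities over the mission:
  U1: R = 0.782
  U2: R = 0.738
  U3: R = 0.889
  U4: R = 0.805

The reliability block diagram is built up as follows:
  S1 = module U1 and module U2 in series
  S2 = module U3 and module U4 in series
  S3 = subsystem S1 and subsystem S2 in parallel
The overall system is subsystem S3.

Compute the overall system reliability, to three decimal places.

Series (U1 and U2): 0.78200 × 0.73800 = 0.57712
Series (U3 and U4): 0.88900 × 0.80500 = 0.71565
Parallel ([0.57712] and [0.71565]): 1 − (1 − 0.57712)(1 − 0.71565) = 0.880

0.880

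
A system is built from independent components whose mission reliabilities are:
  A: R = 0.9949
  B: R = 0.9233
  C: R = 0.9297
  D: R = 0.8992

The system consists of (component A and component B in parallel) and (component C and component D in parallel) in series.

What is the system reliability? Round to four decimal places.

0.9925

Parallel (A and B): 1 − (1 − 0.994900)(1 − 0.923300) = 0.999609
Parallel (C and D): 1 − (1 − 0.929700)(1 − 0.899200) = 0.992914
Series ([0.999609] and [0.992914]): 0.999609 × 0.992914 = 0.9925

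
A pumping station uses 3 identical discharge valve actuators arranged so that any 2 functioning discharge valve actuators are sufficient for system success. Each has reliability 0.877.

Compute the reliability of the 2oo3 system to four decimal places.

0.9583

R = Σ_{i=2}^{3} C(3,i) p^i (1−p)^{3−i} with p = 0.877
C(3,2)·0.877^2·0.123^1 = 0.283809
C(3,3)·0.877^3·0.123^0 = 0.674526
Sum = 0.9583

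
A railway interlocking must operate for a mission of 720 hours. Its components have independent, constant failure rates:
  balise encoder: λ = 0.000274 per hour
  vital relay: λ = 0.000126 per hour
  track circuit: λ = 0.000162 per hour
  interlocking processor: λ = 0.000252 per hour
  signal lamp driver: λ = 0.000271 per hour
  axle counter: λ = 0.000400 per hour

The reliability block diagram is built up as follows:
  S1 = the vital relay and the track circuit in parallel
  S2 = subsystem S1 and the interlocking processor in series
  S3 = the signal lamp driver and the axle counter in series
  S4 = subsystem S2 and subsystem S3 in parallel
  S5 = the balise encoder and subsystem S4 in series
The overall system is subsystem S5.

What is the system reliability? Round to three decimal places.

R(balise encoder) = exp(−0.000274 × 720) = 0.82096
R(vital relay) = exp(−0.000126 × 720) = 0.91327
R(track circuit) = exp(−0.000162 × 720) = 0.88991
R(interlocking processor) = exp(−0.000252 × 720) = 0.83407
R(signal lamp driver) = exp(−0.000271 × 720) = 0.82274
R(axle counter) = exp(−0.000400 × 720) = 0.74976
Parallel (vital relay and track circuit): 1 − (1 − 0.91327)(1 − 0.88991) = 0.99045
Series ([0.99045] and interlocking processor): 0.99045 × 0.83407 = 0.82610
Series (signal lamp driver and axle counter): 0.82274 × 0.74976 = 0.61686
Parallel ([0.82610] and [0.61686]): 1 − (1 − 0.82610)(1 − 0.61686) = 0.93337
Series (balise encoder and [0.93337]): 0.82096 × 0.93337 = 0.766

0.766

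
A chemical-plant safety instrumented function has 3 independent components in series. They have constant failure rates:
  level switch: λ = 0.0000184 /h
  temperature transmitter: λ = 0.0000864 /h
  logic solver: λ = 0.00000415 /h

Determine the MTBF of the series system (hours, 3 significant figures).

Series of exponential components: λ_sys = Σ λ_i
λ_sys = 0.0000184 + 0.0000864 + 0.00000415 = 1.0895e-04 /h
MTBF = 1 / λ_sys = 9180 h

9180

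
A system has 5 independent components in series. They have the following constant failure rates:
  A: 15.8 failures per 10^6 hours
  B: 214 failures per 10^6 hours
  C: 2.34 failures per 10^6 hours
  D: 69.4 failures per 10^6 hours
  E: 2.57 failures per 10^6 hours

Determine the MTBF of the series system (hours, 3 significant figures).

Series of exponential components: λ_sys = Σ λ_i
λ_sys = 0.0000158 + 0.000214 + 0.00000234 + 0.0000694 + 0.00000257 = 3.0411e-04 /h
MTBF = 1 / λ_sys = 3290 h

3290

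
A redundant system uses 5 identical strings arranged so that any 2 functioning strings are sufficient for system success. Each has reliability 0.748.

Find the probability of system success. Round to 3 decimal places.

R = Σ_{i=2}^{5} C(5,i) p^i (1−p)^{5−i} with p = 0.748
C(5,2)·0.748^2·0.252^3 = 0.08954
C(5,3)·0.748^3·0.252^2 = 0.26577
C(5,4)·0.748^4·0.252^1 = 0.39444
C(5,5)·0.748^5·0.252^0 = 0.23416
Sum = 0.984

0.984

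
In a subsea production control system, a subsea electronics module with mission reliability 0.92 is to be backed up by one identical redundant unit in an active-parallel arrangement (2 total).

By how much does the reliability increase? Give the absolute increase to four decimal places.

R_before = 0.92
R_after = 1 − (1 − 0.92)^2 = 0.9936
ΔR = 0.9936 − 0.92 = 0.0736

0.0736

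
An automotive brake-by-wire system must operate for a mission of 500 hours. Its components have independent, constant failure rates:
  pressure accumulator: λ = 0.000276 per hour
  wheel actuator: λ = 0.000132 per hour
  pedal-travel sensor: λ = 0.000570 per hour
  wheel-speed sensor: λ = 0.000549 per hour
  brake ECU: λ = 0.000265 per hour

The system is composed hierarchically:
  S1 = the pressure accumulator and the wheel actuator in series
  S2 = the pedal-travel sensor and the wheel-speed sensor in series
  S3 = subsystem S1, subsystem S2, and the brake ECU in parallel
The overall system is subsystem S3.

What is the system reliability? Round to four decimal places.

0.9902

R(pressure accumulator) = exp(−0.000276 × 500) = 0.871099
R(wheel actuator) = exp(−0.000132 × 500) = 0.936131
R(pedal-travel sensor) = exp(−0.000570 × 500) = 0.752014
R(wheel-speed sensor) = exp(−0.000549 × 500) = 0.759952
R(brake ECU) = exp(−0.000265 × 500) = 0.875903
Series (pressure accumulator and wheel actuator): 0.871099 × 0.936131 = 0.815463
Series (pedal-travel sensor and wheel-speed sensor): 0.752014 × 0.759952 = 0.571495
Parallel ([0.815463], [0.571495], and brake ECU): 1 − (1 − 0.815463)(1 − 0.571495)(1 − 0.875903) = 0.9902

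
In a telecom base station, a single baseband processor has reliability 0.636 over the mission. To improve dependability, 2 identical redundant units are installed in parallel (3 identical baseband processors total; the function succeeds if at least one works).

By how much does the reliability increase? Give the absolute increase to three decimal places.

0.316

R_before = 0.636
R_after = 1 − (1 − 0.636)^3 = 0.952
ΔR = 0.952 − 0.636 = 0.316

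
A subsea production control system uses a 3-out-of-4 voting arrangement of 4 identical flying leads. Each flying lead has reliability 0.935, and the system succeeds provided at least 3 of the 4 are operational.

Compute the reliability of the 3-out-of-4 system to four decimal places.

0.9768

R = Σ_{i=3}^{4} C(4,i) p^i (1−p)^{4−i} with p = 0.935
C(4,3)·0.935^3·0.065^1 = 0.212524
C(4,4)·0.935^4·0.065^0 = 0.764269
Sum = 0.9768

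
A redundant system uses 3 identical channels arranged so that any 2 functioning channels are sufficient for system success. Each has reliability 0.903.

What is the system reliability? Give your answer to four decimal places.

R = Σ_{i=2}^{3} C(3,i) p^i (1−p)^{3−i} with p = 0.903
C(3,2)·0.903^2·0.097^1 = 0.237284
C(3,3)·0.903^3·0.097^0 = 0.736314
Sum = 0.9736

0.9736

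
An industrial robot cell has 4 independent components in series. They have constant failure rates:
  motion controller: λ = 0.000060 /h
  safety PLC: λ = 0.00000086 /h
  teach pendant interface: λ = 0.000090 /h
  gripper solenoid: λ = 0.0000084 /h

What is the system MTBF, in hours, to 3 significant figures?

Series of exponential components: λ_sys = Σ λ_i
λ_sys = 0.000060 + 0.00000086 + 0.000090 + 0.0000084 = 1.5926e-04 /h
MTBF = 1 / λ_sys = 6280 h

6280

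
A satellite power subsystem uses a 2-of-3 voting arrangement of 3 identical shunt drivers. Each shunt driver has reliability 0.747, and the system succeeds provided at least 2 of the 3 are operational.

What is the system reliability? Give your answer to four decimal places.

R = Σ_{i=2}^{3} C(3,i) p^i (1−p)^{3−i} with p = 0.747
C(3,2)·0.747^2·0.253^1 = 0.423529
C(3,3)·0.747^3·0.253^0 = 0.416833
Sum = 0.8404

0.8404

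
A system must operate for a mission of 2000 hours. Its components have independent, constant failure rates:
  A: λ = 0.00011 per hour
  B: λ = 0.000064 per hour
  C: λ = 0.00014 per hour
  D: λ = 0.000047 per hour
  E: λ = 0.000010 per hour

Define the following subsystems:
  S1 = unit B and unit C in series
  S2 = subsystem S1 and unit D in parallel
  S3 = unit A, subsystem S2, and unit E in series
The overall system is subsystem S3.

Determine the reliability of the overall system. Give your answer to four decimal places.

0.7630

R(A) = exp(−0.00011 × 2000) = 0.802519
R(B) = exp(−0.000064 × 2000) = 0.879853
R(C) = exp(−0.00014 × 2000) = 0.755784
R(D) = exp(−0.000047 × 2000) = 0.910283
R(E) = exp(−0.000010 × 2000) = 0.980199
Series (B and C): 0.879853 × 0.755784 = 0.664979
Parallel ([0.664979] and D): 1 − (1 − 0.664979)(1 − 0.910283) = 0.969943
Series (A, [0.969943], and E): 0.802519 × 0.969943 × 0.980199 = 0.7630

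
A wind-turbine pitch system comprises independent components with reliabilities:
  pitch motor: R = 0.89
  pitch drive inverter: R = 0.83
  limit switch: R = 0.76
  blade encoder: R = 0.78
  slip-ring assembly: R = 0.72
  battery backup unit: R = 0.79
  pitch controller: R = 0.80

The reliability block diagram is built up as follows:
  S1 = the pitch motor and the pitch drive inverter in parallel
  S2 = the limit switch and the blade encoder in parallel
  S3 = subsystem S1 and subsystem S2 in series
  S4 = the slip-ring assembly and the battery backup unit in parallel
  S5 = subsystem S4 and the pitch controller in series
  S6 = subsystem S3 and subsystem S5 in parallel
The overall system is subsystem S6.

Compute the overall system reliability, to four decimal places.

0.9826

Parallel (pitch motor and pitch drive inverter): 1 − (1 − 0.890000)(1 − 0.830000) = 0.981300
Parallel (limit switch and blade encoder): 1 − (1 − 0.760000)(1 − 0.780000) = 0.947200
Series ([0.981300] and [0.947200]): 0.981300 × 0.947200 = 0.929487
Parallel (slip-ring assembly and battery backup unit): 1 − (1 − 0.720000)(1 − 0.790000) = 0.941200
Series ([0.941200] and pitch controller): 0.941200 × 0.800000 = 0.752960
Parallel ([0.929487] and [0.752960]): 1 − (1 − 0.929487)(1 − 0.752960) = 0.9826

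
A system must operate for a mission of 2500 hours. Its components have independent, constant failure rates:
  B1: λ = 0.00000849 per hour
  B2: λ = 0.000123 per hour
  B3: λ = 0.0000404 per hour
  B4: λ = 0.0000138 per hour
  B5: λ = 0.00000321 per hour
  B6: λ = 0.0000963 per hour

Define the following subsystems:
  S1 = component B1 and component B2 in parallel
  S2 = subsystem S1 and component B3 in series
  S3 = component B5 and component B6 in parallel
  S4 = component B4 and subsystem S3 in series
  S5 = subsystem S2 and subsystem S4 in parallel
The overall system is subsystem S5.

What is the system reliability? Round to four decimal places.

0.9964

R(B1) = exp(−0.00000849 × 2500) = 0.978999
R(B2) = exp(−0.000123 × 2500) = 0.735283
R(B3) = exp(−0.0000404 × 2500) = 0.903933
R(B4) = exp(−0.0000138 × 2500) = 0.966088
R(B5) = exp(−0.00000321 × 2500) = 0.992007
R(B6) = exp(−0.0000963 × 2500) = 0.786038
Parallel (B1 and B2): 1 − (1 − 0.978999)(1 − 0.735283) = 0.994441
Series ([0.994441] and B3): 0.994441 × 0.903933 = 0.898908
Parallel (B5 and B6): 1 − (1 − 0.992007)(1 − 0.786038) = 0.998290
Series (B4 and [0.998290]): 0.966088 × 0.998290 = 0.964436
Parallel ([0.898908] and [0.964436]): 1 − (1 − 0.898908)(1 − 0.964436) = 0.9964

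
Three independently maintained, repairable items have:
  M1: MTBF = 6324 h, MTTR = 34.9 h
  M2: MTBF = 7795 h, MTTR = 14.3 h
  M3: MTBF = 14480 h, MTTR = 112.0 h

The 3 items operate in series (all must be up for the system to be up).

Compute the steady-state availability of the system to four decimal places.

0.9851

A(M1) = MTBF/(MTBF+MTTR) = 6324/(6324+34.9) = 0.994512
A(M2) = MTBF/(MTBF+MTTR) = 7795/(7795+14.3) = 0.998169
A(M3) = MTBF/(MTBF+MTTR) = 14480/(14480+112.0) = 0.992325
Series availability: 0.994512 × 0.998169 × 0.992325 = 0.9851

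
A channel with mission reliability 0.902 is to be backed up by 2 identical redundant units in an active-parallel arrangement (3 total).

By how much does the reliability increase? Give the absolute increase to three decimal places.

0.097

R_before = 0.902
R_after = 1 − (1 − 0.902)^3 = 0.999
ΔR = 0.999 − 0.902 = 0.097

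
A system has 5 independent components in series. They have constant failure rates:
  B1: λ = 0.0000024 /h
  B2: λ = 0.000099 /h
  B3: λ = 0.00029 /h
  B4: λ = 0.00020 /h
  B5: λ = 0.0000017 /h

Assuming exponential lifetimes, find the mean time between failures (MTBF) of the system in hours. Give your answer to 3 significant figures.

1690

Series of exponential components: λ_sys = Σ λ_i
λ_sys = 0.0000024 + 0.000099 + 0.00029 + 0.00020 + 0.0000017 = 5.9310e-04 /h
MTBF = 1 / λ_sys = 1690 h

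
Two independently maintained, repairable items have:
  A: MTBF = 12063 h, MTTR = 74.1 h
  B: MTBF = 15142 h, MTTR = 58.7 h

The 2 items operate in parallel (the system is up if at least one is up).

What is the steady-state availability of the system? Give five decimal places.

0.99998

A(A) = MTBF/(MTBF+MTTR) = 12063/(12063+74.1) = 0.993895
A(B) = MTBF/(MTBF+MTTR) = 15142/(15142+58.7) = 0.996138
Parallel availability: 1 − (1 − 0.993895)(1 − 0.996138) = 0.99998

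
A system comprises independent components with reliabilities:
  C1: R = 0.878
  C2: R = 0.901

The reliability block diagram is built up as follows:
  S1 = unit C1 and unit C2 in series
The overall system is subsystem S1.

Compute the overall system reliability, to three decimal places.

Series (C1 and C2): 0.87800 × 0.90100 = 0.791

0.791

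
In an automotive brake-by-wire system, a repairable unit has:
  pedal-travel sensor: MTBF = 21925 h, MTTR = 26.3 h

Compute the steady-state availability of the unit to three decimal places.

0.999

A(pedal-travel sensor) = MTBF/(MTBF+MTTR) = 21925/(21925+26.3) = 0.999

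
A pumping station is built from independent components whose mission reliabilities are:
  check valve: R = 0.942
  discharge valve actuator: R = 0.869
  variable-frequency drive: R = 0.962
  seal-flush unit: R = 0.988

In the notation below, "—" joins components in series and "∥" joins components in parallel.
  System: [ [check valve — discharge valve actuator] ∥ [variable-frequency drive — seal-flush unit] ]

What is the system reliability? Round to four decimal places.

Series (check valve and discharge valve actuator): 0.942000 × 0.869000 = 0.818598
Series (variable-frequency drive and seal-flush unit): 0.962000 × 0.988000 = 0.950456
Parallel ([0.818598] and [0.950456]): 1 − (1 − 0.818598)(1 − 0.950456) = 0.9910

0.9910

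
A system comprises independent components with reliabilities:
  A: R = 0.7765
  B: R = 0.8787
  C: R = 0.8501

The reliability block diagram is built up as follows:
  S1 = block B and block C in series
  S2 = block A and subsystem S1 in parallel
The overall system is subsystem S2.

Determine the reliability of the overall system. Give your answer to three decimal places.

Series (B and C): 0.87870 × 0.85010 = 0.74698
Parallel (A and [0.74698]): 1 − (1 − 0.77650)(1 − 0.74698) = 0.943

0.943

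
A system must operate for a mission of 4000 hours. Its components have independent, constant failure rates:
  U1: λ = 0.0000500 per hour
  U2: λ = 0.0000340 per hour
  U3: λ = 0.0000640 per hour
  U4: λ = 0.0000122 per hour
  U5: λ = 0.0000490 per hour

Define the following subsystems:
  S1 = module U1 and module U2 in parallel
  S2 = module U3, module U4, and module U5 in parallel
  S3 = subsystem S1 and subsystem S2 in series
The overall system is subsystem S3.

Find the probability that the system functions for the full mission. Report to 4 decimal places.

R(U1) = exp(−0.0000500 × 4000) = 0.818731
R(U2) = exp(−0.0000340 × 4000) = 0.872843
R(U3) = exp(−0.0000640 × 4000) = 0.774142
R(U4) = exp(−0.0000122 × 4000) = 0.952372
R(U5) = exp(−0.0000490 × 4000) = 0.822012
Parallel (U1 and U2): 1 − (1 − 0.818731)(1 − 0.872843) = 0.976950
Parallel (U3, U4, and U5): 1 − (1 − 0.774142)(1 − 0.952372)(1 − 0.822012) = 0.998085
Series ([0.976950] and [0.998085]): 0.976950 × 0.998085 = 0.9751

0.9751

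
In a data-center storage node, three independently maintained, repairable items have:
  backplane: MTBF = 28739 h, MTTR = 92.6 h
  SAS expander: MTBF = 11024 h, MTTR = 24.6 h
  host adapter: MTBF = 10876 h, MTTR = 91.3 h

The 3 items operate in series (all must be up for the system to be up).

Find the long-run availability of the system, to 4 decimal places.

A(backplane) = MTBF/(MTBF+MTTR) = 28739/(28739+92.6) = 0.996788
A(SAS expander) = MTBF/(MTBF+MTTR) = 11024/(11024+24.6) = 0.997773
A(host adapter) = MTBF/(MTBF+MTTR) = 10876/(10876+91.3) = 0.991675
Series availability: 0.996788 × 0.997773 × 0.991675 = 0.9863

0.9863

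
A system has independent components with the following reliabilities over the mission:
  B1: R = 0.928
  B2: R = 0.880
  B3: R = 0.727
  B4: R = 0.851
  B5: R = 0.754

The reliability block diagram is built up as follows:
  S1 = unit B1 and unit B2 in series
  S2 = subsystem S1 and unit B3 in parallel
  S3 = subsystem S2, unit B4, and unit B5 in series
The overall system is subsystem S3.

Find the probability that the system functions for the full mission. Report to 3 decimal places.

0.610

Series (B1 and B2): 0.92800 × 0.88000 = 0.81664
Parallel ([0.81664] and B3): 1 − (1 − 0.81664)(1 − 0.72700) = 0.94994
Series ([0.94994], B4, and B5): 0.94994 × 0.85100 × 0.75400 = 0.610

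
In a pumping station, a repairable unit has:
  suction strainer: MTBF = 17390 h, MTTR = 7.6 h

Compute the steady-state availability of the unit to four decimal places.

A(suction strainer) = MTBF/(MTBF+MTTR) = 17390/(17390+7.6) = 0.9996

0.9996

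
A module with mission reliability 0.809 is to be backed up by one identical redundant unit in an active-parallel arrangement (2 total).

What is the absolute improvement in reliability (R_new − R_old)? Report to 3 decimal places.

0.155

R_before = 0.809
R_after = 1 − (1 − 0.809)^2 = 0.964
ΔR = 0.964 − 0.809 = 0.155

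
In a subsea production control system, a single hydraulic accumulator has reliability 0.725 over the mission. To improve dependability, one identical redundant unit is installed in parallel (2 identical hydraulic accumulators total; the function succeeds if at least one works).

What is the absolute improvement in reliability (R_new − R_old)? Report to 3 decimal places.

0.199

R_before = 0.725
R_after = 1 − (1 − 0.725)^2 = 0.924
ΔR = 0.924 − 0.725 = 0.199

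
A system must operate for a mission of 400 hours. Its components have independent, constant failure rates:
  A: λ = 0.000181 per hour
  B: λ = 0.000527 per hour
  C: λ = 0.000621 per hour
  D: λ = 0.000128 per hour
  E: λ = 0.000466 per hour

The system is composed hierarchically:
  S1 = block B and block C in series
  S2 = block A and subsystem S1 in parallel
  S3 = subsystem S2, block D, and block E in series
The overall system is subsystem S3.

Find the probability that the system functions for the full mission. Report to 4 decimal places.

0.7682

R(A) = exp(−0.000181 × 400) = 0.930159
R(B) = exp(−0.000527 × 400) = 0.809936
R(C) = exp(−0.000621 × 400) = 0.780048
R(D) = exp(−0.000128 × 400) = 0.950089
R(E) = exp(−0.000466 × 400) = 0.829942
Series (B and C): 0.809936 × 0.780048 = 0.631789
Parallel (A and [0.631789]): 1 − (1 − 0.930159)(1 − 0.631789) = 0.974284
Series ([0.974284], D, and E): 0.974284 × 0.950089 × 0.829942 = 0.7682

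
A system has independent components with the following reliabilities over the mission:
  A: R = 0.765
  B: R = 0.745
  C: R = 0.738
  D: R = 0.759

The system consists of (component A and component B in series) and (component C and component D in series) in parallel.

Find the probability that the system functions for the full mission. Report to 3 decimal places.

Series (A and B): 0.76500 × 0.74500 = 0.56993
Series (C and D): 0.73800 × 0.75900 = 0.56014
Parallel ([0.56993] and [0.56014]): 1 − (1 − 0.56993)(1 − 0.56014) = 0.811

0.811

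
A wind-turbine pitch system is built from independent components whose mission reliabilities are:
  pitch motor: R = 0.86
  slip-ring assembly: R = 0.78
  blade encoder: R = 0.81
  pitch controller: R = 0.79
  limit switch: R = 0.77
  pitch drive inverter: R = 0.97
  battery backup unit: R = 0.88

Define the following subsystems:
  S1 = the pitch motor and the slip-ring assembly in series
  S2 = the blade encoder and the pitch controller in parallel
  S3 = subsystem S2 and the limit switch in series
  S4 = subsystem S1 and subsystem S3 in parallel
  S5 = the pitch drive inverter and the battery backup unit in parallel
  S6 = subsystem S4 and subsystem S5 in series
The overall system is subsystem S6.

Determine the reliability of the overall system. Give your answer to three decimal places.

0.911

Series (pitch motor and slip-ring assembly): 0.86000 × 0.78000 = 0.67080
Parallel (blade encoder and pitch controller): 1 − (1 − 0.81000)(1 − 0.79000) = 0.96010
Series ([0.96010] and limit switch): 0.96010 × 0.77000 = 0.73928
Parallel ([0.67080] and [0.73928]): 1 − (1 − 0.67080)(1 − 0.73928) = 0.91417
Parallel (pitch drive inverter and battery backup unit): 1 − (1 − 0.97000)(1 − 0.88000) = 0.99640
Series ([0.91417] and [0.99640]): 0.91417 × 0.99640 = 0.911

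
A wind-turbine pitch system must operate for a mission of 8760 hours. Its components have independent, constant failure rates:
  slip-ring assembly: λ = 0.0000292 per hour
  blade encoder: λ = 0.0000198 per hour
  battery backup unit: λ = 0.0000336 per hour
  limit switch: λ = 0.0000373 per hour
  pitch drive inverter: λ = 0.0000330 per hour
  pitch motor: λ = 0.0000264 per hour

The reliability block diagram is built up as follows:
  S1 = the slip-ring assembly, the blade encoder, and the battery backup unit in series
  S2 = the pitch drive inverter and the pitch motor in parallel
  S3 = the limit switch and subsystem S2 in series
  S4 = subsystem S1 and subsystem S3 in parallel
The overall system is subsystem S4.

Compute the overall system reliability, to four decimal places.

R(slip-ring assembly) = exp(−0.0000292 × 8760) = 0.774303
R(blade encoder) = exp(−0.0000198 × 8760) = 0.840761
R(battery backup unit) = exp(−0.0000336 × 8760) = 0.745026
R(limit switch) = exp(−0.0000373 × 8760) = 0.721265
R(pitch drive inverter) = exp(−0.0000330 × 8760) = 0.748952
R(pitch motor) = exp(−0.0000264 × 8760) = 0.793530
Series (slip-ring assembly, blade encoder, and battery backup unit): 0.774303 × 0.840761 × 0.745026 = 0.485015
Parallel (pitch drive inverter and pitch motor): 1 − (1 − 0.748952)(1 − 0.793530) = 0.948166
Series (limit switch and [0.948166]): 0.721265 × 0.948166 = 0.683879
Parallel ([0.485015] and [0.683879]): 1 − (1 − 0.485015)(1 − 0.683879) = 0.8372

0.8372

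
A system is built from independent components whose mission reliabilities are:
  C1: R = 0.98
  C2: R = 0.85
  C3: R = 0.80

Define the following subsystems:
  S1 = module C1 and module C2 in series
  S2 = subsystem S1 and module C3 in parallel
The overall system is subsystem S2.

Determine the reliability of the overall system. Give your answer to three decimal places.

0.967

Series (C1 and C2): 0.98000 × 0.85000 = 0.83300
Parallel ([0.83300] and C3): 1 − (1 − 0.83300)(1 − 0.80000) = 0.967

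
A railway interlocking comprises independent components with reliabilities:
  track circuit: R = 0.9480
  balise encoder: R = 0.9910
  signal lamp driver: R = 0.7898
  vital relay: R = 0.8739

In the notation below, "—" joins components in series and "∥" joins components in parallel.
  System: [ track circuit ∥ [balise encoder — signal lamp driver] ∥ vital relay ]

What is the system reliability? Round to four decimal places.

0.9986

Series (balise encoder and signal lamp driver): 0.991000 × 0.789800 = 0.782692
Parallel (track circuit, [0.782692], and vital relay): 1 − (1 − 0.948000)(1 − 0.782692)(1 − 0.873900) = 0.9986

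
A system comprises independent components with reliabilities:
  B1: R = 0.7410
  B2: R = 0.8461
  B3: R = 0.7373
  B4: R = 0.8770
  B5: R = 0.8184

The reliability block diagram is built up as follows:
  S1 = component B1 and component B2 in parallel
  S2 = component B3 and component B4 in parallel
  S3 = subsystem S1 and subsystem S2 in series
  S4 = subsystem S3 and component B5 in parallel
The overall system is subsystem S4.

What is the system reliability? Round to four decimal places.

Parallel (B1 and B2): 1 − (1 − 0.741000)(1 − 0.846100) = 0.960140
Parallel (B3 and B4): 1 − (1 − 0.737300)(1 − 0.877000) = 0.967688
Series ([0.960140] and [0.967688]): 0.960140 × 0.967688 = 0.929116
Parallel ([0.929116] and B5): 1 − (1 − 0.929116)(1 − 0.818400) = 0.9871

0.9871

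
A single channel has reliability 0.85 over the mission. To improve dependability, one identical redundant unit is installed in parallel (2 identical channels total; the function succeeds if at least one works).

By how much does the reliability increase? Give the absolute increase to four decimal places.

0.1275

R_before = 0.85
R_after = 1 − (1 − 0.85)^2 = 0.9775
ΔR = 0.9775 − 0.85 = 0.1275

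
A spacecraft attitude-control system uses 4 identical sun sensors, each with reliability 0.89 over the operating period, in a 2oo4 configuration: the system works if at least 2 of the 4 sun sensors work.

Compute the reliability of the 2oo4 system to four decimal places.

R = Σ_{i=2}^{4} C(4,i) p^i (1−p)^{4−i} with p = 0.89
C(4,2)·0.89^2·0.11^2 = 0.057506
C(4,3)·0.89^3·0.11^1 = 0.310186
C(4,4)·0.89^4·0.11^0 = 0.627422
Sum = 0.9951

0.9951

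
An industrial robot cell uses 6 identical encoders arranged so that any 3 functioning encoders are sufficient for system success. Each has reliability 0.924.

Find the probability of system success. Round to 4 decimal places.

0.9996

R = Σ_{i=3}^{6} C(6,i) p^i (1−p)^{6−i} with p = 0.924
C(6,3)·0.924^3·0.076^3 = 0.006926
C(6,4)·0.924^4·0.076^2 = 0.063155
C(6,5)·0.924^5·0.076^1 = 0.307132
C(6,6)·0.924^6·0.076^0 = 0.622346
Sum = 0.9996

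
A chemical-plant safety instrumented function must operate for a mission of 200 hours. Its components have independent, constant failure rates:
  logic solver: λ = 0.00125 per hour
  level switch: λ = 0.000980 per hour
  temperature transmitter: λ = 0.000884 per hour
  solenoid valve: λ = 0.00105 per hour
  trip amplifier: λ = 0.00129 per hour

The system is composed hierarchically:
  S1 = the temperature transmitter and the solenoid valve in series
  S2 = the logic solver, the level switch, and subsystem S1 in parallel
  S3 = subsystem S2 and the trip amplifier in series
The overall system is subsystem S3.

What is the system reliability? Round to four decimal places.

R(logic solver) = exp(−0.00125 × 200) = 0.778801
R(level switch) = exp(−0.000980 × 200) = 0.822012
R(temperature transmitter) = exp(−0.000884 × 200) = 0.837947
R(solenoid valve) = exp(−0.00105 × 200) = 0.810584
R(trip amplifier) = exp(−0.00129 × 200) = 0.772595
Series (temperature transmitter and solenoid valve): 0.837947 × 0.810584 = 0.679226
Parallel (logic solver, level switch, and [0.679226]): 1 − (1 − 0.778801)(1 − 0.822012)(1 − 0.679226) = 0.987371
Series ([0.987371] and trip amplifier): 0.987371 × 0.772595 = 0.7628

0.7628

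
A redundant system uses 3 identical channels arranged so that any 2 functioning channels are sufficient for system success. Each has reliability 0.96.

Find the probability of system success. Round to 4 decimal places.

0.9953

R = Σ_{i=2}^{3} C(3,i) p^i (1−p)^{3−i} with p = 0.96
C(3,2)·0.96^2·0.04^1 = 0.110592
C(3,3)·0.96^3·0.04^0 = 0.884736
Sum = 0.9953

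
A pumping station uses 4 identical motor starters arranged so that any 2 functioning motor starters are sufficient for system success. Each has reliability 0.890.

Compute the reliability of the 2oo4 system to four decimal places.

0.9951

R = Σ_{i=2}^{4} C(4,i) p^i (1−p)^{4−i} with p = 0.890
C(4,2)·0.890^2·0.110^2 = 0.057506
C(4,3)·0.890^3·0.110^1 = 0.310186
C(4,4)·0.890^4·0.110^0 = 0.627422
Sum = 0.9951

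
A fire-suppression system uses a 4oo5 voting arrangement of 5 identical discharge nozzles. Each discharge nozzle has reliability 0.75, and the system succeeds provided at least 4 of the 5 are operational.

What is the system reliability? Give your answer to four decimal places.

R = Σ_{i=4}^{5} C(5,i) p^i (1−p)^{5−i} with p = 0.75
C(5,4)·0.75^4·0.25^1 = 0.395508
C(5,5)·0.75^5·0.25^0 = 0.237305
Sum = 0.6328

0.6328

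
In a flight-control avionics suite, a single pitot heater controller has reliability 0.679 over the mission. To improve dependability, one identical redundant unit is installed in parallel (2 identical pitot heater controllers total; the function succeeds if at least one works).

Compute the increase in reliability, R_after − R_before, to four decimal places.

R_before = 0.679
R_after = 1 − (1 − 0.679)^2 = 0.8970
ΔR = 0.8970 − 0.679 = 0.2180

0.2180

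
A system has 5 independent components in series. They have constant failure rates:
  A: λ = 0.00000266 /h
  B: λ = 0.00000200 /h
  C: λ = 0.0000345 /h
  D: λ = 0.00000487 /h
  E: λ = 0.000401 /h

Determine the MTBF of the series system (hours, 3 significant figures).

Series of exponential components: λ_sys = Σ λ_i
λ_sys = 0.00000266 + 0.00000200 + 0.0000345 + 0.00000487 + 0.000401 = 4.4503e-04 /h
MTBF = 1 / λ_sys = 2250 h

2250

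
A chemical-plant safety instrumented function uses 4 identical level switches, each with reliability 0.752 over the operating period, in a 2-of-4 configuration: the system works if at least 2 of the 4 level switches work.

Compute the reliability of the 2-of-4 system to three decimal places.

0.950

R = Σ_{i=2}^{4} C(4,i) p^i (1−p)^{4−i} with p = 0.752
C(4,2)·0.752^2·0.248^2 = 0.20868
C(4,3)·0.752^3·0.248^1 = 0.42186
C(4,4)·0.752^4·0.248^0 = 0.31979
Sum = 0.950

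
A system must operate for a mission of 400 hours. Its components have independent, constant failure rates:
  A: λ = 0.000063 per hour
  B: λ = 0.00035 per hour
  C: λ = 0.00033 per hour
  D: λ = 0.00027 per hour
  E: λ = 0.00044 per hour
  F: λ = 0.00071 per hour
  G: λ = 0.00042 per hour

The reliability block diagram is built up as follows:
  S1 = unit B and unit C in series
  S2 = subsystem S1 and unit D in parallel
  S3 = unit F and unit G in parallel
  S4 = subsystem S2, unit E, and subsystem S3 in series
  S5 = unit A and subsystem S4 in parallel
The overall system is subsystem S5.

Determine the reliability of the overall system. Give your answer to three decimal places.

R(A) = exp(−0.000063 × 400) = 0.97511
R(B) = exp(−0.00035 × 400) = 0.86936
R(C) = exp(−0.00033 × 400) = 0.87634
R(D) = exp(−0.00027 × 400) = 0.89763
R(E) = exp(−0.00044 × 400) = 0.83862
R(F) = exp(−0.00071 × 400) = 0.75277
R(G) = exp(−0.00042 × 400) = 0.84535
Series (B and C): 0.86936 × 0.87634 = 0.76185
Parallel ([0.76185] and D): 1 − (1 − 0.76185)(1 − 0.89763) = 0.97562
Parallel (F and G): 1 − (1 − 0.75277)(1 − 0.84535) = 0.96177
Series ([0.97562], E, and [0.96177]): 0.97562 × 0.83862 × 0.96177 = 0.78690
Parallel (A and [0.78690]): 1 − (1 − 0.97511)(1 − 0.78690) = 0.995

0.995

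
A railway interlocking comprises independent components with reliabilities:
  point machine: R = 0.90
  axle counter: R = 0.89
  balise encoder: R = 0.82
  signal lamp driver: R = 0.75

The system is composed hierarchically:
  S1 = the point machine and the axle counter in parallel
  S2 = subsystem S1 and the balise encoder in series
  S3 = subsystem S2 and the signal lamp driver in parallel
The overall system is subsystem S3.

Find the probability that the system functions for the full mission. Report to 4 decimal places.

0.9527

Parallel (point machine and axle counter): 1 − (1 − 0.900000)(1 − 0.890000) = 0.989000
Series ([0.989000] and balise encoder): 0.989000 × 0.820000 = 0.810980
Parallel ([0.810980] and signal lamp driver): 1 − (1 − 0.810980)(1 − 0.750000) = 0.9527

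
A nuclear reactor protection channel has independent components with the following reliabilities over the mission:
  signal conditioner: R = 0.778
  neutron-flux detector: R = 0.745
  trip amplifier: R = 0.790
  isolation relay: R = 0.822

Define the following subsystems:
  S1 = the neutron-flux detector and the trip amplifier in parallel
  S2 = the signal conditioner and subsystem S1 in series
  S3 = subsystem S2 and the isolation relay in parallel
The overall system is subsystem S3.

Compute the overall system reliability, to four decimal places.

Parallel (neutron-flux detector and trip amplifier): 1 − (1 − 0.745000)(1 − 0.790000) = 0.946450
Series (signal conditioner and [0.946450]): 0.778000 × 0.946450 = 0.736338
Parallel ([0.736338] and isolation relay): 1 − (1 − 0.736338)(1 − 0.822000) = 0.9531

0.9531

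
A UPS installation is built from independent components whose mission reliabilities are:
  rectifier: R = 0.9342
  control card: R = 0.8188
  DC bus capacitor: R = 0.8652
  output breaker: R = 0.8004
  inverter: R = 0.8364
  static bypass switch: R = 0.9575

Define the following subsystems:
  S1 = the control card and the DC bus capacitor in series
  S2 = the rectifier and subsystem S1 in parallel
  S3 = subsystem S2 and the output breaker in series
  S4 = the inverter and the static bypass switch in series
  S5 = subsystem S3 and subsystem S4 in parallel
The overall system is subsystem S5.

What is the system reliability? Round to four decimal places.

0.9572

Series (control card and DC bus capacitor): 0.818800 × 0.865200 = 0.708426
Parallel (rectifier and [0.708426]): 1 − (1 − 0.934200)(1 − 0.708426) = 0.980814
Series ([0.980814] and output breaker): 0.980814 × 0.800400 = 0.785044
Series (inverter and static bypass switch): 0.836400 × 0.957500 = 0.800853
Parallel ([0.785044] and [0.800853]): 1 − (1 − 0.785044)(1 − 0.800853) = 0.9572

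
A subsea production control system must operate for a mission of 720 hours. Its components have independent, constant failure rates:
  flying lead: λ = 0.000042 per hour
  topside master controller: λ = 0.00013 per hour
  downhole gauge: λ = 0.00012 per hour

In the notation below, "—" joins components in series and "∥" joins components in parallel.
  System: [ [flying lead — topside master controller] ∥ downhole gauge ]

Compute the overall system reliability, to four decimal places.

0.9904

R(flying lead) = exp(−0.000042 × 720) = 0.970213
R(topside master controller) = exp(−0.00013 × 720) = 0.910647
R(downhole gauge) = exp(−0.00012 × 720) = 0.917227
Series (flying lead and topside master controller): 0.970213 × 0.910647 = 0.883522
Parallel ([0.883522] and downhole gauge): 1 − (1 − 0.883522)(1 − 0.917227) = 0.9904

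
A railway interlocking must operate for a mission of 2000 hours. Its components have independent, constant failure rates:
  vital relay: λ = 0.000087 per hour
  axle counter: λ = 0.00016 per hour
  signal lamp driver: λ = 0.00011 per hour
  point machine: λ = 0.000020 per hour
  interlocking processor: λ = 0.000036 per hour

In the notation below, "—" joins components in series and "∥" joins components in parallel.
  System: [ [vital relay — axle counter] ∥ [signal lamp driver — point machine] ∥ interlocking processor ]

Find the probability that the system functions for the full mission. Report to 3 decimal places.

0.994

R(vital relay) = exp(−0.000087 × 2000) = 0.84030
R(axle counter) = exp(−0.00016 × 2000) = 0.72615
R(signal lamp driver) = exp(−0.00011 × 2000) = 0.80252
R(point machine) = exp(−0.000020 × 2000) = 0.96079
R(interlocking processor) = exp(−0.000036 × 2000) = 0.93053
Series (vital relay and axle counter): 0.84030 × 0.72615 = 0.61018
Series (signal lamp driver and point machine): 0.80252 × 0.96079 = 0.77105
Parallel ([0.61018], [0.77105], and interlocking processor): 1 − (1 − 0.61018)(1 − 0.77105)(1 − 0.93053) = 0.994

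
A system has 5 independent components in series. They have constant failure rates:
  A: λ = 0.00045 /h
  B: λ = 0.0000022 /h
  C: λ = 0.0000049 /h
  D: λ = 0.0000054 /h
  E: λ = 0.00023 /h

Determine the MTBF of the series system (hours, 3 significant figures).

Series of exponential components: λ_sys = Σ λ_i
λ_sys = 0.00045 + 0.0000022 + 0.0000049 + 0.0000054 + 0.00023 = 6.9250e-04 /h
MTBF = 1 / λ_sys = 1440 h

1440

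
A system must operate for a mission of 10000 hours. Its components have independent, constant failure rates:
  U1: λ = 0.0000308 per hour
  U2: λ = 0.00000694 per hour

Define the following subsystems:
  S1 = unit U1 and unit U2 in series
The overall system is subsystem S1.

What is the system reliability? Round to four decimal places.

0.6856

R(U1) = exp(−0.0000308 × 10000) = 0.734915
R(U2) = exp(−0.00000694 × 10000) = 0.932953
Series (U1 and U2): 0.734915 × 0.932953 = 0.6856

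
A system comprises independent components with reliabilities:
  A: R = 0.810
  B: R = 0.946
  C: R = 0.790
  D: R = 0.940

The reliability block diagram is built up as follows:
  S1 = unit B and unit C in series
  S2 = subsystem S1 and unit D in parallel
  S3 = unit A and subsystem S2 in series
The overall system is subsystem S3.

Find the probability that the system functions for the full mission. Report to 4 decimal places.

Series (B and C): 0.946000 × 0.790000 = 0.747340
Parallel ([0.747340] and D): 1 − (1 − 0.747340)(1 − 0.940000) = 0.984840
Series (A and [0.984840]): 0.810000 × 0.984840 = 0.7977

0.7977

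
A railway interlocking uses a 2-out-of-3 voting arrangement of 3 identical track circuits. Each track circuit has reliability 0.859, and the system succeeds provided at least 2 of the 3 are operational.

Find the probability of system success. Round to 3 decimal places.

0.946

R = Σ_{i=2}^{3} C(3,i) p^i (1−p)^{3−i} with p = 0.859
C(3,2)·0.859^2·0.141^1 = 0.31212
C(3,3)·0.859^3·0.141^0 = 0.63384
Sum = 0.946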